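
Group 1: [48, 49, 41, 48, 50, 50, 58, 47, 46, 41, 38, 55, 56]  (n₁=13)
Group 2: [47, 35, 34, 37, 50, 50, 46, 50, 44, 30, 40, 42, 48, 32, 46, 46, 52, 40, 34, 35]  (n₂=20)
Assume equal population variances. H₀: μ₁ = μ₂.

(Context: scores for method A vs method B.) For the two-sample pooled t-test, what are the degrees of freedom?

degrees of freedom = 31

df = n₁ + n₂ − 2 = 13 + 20 − 2 = 31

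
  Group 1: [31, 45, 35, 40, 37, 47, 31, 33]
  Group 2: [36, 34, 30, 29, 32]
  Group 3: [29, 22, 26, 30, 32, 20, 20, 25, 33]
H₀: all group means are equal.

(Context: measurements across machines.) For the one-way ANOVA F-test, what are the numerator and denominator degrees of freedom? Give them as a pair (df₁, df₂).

degrees of freedom = [2, 19]

k = 3 groups, N = 22 total
df = (k−1, N−k) = (3−1, 22−3) = (2, 19)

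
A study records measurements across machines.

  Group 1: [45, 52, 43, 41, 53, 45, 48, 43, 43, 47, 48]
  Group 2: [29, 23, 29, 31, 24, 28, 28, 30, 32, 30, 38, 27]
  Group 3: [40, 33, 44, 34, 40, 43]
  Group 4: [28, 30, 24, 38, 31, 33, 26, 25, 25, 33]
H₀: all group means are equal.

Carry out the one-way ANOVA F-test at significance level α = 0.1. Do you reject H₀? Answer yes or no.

Group means [46.18, 29.08, 39.00, 29.30], grand mean 35.487
SSB = Σnᵢ(x̄ᵢ−x̄)² = 2207.091; SSW = ΣΣ(x−x̄ᵢ)² = 598.653
MSB = 2207.091/3 = 735.6969; MSW = 598.653/35 = 17.1044
F = MSB/MSW = 43.0122
df = (3, 35)
p-value (upper-tail) = 0.00000
At α=0.1: p < α → reject H₀

reject H₀: yes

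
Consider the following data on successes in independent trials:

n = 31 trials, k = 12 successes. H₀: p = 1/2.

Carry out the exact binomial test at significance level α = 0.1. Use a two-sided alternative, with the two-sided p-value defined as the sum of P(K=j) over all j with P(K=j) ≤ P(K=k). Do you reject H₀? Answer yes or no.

Exact binomial: n=31, k=12, p₀=1/2=0.5000
P(X=j) = C(n,j)·p₀^j·(1−p₀)^(n−j); p = Σ P(X=j) over j with P(X=j) ≤ P(X=12)
p-value (two-sided) = 0.28104
At α=0.1: p ≥ α → fail to reject H₀

reject H₀: no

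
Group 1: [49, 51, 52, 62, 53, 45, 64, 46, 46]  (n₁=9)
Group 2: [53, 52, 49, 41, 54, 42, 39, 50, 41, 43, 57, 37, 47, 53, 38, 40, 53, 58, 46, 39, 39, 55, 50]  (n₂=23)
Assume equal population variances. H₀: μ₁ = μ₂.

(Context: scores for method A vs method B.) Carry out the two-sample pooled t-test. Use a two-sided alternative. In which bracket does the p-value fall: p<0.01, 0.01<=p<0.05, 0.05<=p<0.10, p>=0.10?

x̄₁=52.000, s₁=6.856, n₁=9
x̄₂=46.783, s₂=6.822, n₂=23
s_p² = [8·6.856² + 22·6.822²]/30 = 46.6638
SE = √(s_p²·(1/9+1/23)) = 2.6858
t = (52.000−46.783)/2.6858 = 1.9426
df = 30
p-value (two-sided) = 0.06151
→ bracket: 0.05<=p<0.10

p-value bracket: 0.05<=p<0.10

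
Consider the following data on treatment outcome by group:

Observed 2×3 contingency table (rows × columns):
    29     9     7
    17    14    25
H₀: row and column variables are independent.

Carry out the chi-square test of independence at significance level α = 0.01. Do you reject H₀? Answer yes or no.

Row totals [45, 56], col totals [46, 23, 32], n=101
χ² = (29−20.50)²/20.50 + (9−10.25)²/10.25 + (7−14.26)²/14.26 + (17−25.50)²/25.50 + (14−12.75)²/12.75 + (25−17.74)²/17.74 = 13.3022
df = 2
p-value (upper-tail) = 0.00129
At α=0.01: p < α → reject H₀

reject H₀: yes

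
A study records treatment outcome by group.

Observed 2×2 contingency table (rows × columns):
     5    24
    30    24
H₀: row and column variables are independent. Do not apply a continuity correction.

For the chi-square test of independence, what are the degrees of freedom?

degrees of freedom = 1

df = (r−1)(c−1) = (2−1)·(2−1) = 1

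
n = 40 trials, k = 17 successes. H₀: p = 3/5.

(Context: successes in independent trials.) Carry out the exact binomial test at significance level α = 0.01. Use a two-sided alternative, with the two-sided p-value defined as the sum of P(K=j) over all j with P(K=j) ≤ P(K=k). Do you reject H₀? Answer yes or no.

Exact binomial: n=40, k=17, p₀=3/5=0.6000
P(X=j) = C(n,j)·p₀^j·(1−p₀)^(n−j); p = Σ P(X=j) over j with P(X=j) ≤ P(X=17)
p-value (two-sided) = 0.03448
At α=0.01: p ≥ α → fail to reject H₀

reject H₀: no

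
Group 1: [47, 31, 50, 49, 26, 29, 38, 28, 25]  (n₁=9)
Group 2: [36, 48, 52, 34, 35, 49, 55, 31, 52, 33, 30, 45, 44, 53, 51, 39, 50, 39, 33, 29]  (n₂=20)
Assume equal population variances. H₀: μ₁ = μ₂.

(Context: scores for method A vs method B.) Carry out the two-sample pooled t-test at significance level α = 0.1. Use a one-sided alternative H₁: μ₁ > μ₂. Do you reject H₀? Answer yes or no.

x̄₁=35.889, s₁=10.301, n₁=9
x̄₂=41.900, s₂=8.873, n₂=20
s_p² = [8·10.301² + 19·8.873²]/27 = 86.8403
SE = √(s_p²·(1/9+1/20)) = 3.7404
t = (35.889−41.900)/3.7404 = -1.6071
df = 27
p-value (one-sided, H₁ greater) = 0.94016
At α=0.1: p ≥ α → fail to reject H₀

reject H₀: no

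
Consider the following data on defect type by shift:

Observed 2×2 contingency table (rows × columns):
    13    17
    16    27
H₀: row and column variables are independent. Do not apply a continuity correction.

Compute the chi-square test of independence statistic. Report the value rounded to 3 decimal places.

Row totals [30, 43], col totals [29, 44], n=73
χ² = (13−11.92)²/11.92 + (17−18.08)²/18.08 + (16−17.08)²/17.08 + (27−25.92)²/25.92 = 0.2768
df = 1

test statistic = 0.277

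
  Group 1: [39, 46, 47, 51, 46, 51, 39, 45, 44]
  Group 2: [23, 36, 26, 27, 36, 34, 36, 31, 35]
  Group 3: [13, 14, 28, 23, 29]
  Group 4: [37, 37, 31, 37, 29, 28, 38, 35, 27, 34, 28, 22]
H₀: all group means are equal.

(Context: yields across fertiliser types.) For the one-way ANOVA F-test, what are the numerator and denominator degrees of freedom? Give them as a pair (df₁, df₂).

degrees of freedom = [3, 31]

k = 4 groups, N = 35 total
df = (k−1, N−k) = (4−1, 35−4) = (3, 31)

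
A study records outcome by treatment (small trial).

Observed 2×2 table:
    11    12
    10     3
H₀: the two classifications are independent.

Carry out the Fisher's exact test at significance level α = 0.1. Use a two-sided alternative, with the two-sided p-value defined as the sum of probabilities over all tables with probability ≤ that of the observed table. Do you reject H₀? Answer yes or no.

reject H₀: no

Margins: r₁=23, r₂=13, c₁=21, c₂=15, n=36
p_obs = C(23,11)·C(13,10)/C(36,21); sum pmf over tables with pmf ≤ p_obs
p-value (two-sided) = 0.15896
At α=0.1: p ≥ α → fail to reject H₀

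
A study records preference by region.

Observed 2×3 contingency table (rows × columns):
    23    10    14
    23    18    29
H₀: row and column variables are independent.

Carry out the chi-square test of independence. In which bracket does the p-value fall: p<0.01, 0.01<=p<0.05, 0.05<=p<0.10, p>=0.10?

Row totals [47, 70], col totals [46, 28, 43], n=117
χ² = (23−18.48)²/18.48 + (10−11.25)²/11.25 + (14−17.27)²/17.27 + (23−27.52)²/27.52 + (18−16.75)²/16.75 + (29−25.73)²/25.73 = 3.1174
df = 2
p-value (upper-tail) = 0.21041
→ bracket: p>=0.10

p-value bracket: p>=0.10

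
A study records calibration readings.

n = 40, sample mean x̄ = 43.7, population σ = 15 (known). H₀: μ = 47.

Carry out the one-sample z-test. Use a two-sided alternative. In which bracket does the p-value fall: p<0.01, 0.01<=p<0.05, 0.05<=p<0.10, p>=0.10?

SE = σ/√n = 15/√40 = 2.3717
z = (x̄−μ₀)/SE = (43.7−47)/2.3717 = -1.3914
p-value (two-sided) = 0.16410
→ bracket: p>=0.10

p-value bracket: p>=0.10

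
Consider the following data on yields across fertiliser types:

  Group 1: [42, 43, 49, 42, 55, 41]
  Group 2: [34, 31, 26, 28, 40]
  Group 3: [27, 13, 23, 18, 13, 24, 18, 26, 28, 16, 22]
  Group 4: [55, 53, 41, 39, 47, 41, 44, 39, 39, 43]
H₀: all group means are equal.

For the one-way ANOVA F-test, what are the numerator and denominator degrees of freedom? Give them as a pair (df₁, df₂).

k = 4 groups, N = 32 total
df = (k−1, N−k) = (4−1, 32−4) = (3, 28)

degrees of freedom = [3, 28]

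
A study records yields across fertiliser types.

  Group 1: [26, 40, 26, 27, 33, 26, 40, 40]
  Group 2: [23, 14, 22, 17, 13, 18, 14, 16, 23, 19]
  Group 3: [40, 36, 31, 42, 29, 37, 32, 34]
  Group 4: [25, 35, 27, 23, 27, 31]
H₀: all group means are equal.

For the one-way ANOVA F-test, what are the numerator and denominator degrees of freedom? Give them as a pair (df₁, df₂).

degrees of freedom = [3, 28]

k = 4 groups, N = 32 total
df = (k−1, N−k) = (4−1, 32−4) = (3, 28)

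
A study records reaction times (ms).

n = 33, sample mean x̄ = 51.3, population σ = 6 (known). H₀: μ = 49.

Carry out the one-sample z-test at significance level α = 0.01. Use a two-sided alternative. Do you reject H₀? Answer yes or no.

SE = σ/√n = 6/√33 = 1.0445
z = (x̄−μ₀)/SE = (51.3−49)/1.0445 = 2.2021
p-value (two-sided) = 0.02766
At α=0.01: p ≥ α → fail to reject H₀

reject H₀: no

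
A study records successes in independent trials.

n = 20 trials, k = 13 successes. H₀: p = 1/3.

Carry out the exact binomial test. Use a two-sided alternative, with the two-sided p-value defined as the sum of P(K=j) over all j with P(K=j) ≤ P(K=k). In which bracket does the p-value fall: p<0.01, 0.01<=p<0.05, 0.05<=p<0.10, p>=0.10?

p-value bracket: p<0.01

Exact binomial: n=20, k=13, p₀=1/3=0.3333
P(X=j) = C(n,j)·p₀^j·(1−p₀)^(n−j); p = Σ P(X=j) over j with P(X=j) ≤ P(X=13)
p-value (two-sided) = 0.00403
→ bracket: p<0.01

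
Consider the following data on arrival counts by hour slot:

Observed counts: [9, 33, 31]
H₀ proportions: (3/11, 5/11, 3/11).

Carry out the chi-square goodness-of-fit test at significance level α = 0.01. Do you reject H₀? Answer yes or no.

n = 73; E_i = n·p_i = [19.91, 33.18, 19.91]
χ² = (9−19.91)²/19.91 + (33−33.18)²/33.18 + (31−19.91)²/19.91 = 12.1571
df = 2
p-value (upper-tail) = 0.00229
At α=0.01: p < α → reject H₀

reject H₀: yes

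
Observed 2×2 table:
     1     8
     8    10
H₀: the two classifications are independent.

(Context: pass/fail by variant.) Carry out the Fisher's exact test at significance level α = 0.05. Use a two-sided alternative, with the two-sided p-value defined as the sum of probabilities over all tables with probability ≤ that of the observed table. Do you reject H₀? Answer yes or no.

Margins: r₁=9, r₂=18, c₁=9, c₂=18, n=27
p_obs = C(9,1)·C(18,8)/C(27,9); sum pmf over tables with pmf ≤ p_obs
p-value (two-sided) = 0.19250
At α=0.05: p ≥ α → fail to reject H₀

reject H₀: no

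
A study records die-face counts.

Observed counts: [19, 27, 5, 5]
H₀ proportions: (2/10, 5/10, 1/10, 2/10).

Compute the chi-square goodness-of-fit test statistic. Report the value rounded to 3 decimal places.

test statistic = 8.964

n = 56; E_i = n·p_i = [11.20, 28.00, 5.60, 11.20]
χ² = (19−11.20)²/11.20 + (27−28.00)²/28.00 + (5−5.60)²/5.60 + (5−11.20)²/11.20 = 8.9643
df = 3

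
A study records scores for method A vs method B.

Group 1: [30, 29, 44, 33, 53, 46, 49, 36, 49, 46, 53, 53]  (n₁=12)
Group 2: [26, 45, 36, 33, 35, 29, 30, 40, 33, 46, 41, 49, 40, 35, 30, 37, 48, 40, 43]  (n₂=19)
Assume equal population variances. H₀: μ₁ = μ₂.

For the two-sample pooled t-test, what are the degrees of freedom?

degrees of freedom = 29

df = n₁ + n₂ − 2 = 12 + 19 − 2 = 29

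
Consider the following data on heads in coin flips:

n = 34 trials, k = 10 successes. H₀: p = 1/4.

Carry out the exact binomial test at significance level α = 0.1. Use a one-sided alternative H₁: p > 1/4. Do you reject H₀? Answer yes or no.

Exact binomial: n=34, k=10, p₀=1/4=0.2500
P(X≥10) from Σ C(n,i)·p₀^i·(1−p₀)^(n−i)
p-value (one-sided, H₁ greater) = 0.33603
At α=0.1: p ≥ α → fail to reject H₀

reject H₀: no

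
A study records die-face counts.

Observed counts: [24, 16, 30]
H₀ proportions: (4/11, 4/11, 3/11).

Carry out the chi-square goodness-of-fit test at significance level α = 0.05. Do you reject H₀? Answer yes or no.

reject H₀: yes

n = 70; E_i = n·p_i = [25.45, 25.45, 19.09]
χ² = (24−25.45)²/25.45 + (16−25.45)²/25.45 + (30−19.09)²/19.09 = 9.8286
df = 2
p-value (upper-tail) = 0.00734
At α=0.05: p < α → reject H₀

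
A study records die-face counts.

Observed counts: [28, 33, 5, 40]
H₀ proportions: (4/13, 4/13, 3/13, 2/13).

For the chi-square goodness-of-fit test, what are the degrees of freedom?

degrees of freedom = 3

df = k − 1 = 4 − 1 = 3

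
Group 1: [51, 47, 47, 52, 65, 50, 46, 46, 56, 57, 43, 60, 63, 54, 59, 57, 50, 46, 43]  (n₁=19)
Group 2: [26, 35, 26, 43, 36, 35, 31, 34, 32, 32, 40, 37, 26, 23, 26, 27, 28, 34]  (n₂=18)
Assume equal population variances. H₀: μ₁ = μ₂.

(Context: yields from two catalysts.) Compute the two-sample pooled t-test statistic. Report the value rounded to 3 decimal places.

x̄₁=52.211, s₁=6.671, n₁=19
x̄₂=31.722, s₂=5.518, n₂=18
s_p² = [18·6.671² + 17·5.518²]/35 = 37.6791
SE = √(s_p²·(1/19+1/18)) = 2.0190
t = (52.211−31.722)/2.0190 = 10.1477
df = 35

test statistic = 10.148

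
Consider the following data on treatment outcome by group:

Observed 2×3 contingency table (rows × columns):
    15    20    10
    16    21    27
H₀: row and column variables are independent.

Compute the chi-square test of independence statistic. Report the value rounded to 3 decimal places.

Row totals [45, 64], col totals [31, 41, 37], n=109
χ² = (15−12.80)²/12.80 + (20−16.93)²/16.93 + (10−15.28)²/15.28 + (16−18.20)²/18.20 + (21−24.07)²/24.07 + (27−21.72)²/21.72 = 4.6983
df = 2

test statistic = 4.698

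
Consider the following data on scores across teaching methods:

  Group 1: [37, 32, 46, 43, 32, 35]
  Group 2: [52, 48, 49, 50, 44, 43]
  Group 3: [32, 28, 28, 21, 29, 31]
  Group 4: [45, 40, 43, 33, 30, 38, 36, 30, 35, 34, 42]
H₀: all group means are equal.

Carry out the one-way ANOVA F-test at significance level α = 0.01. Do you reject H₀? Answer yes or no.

reject H₀: yes

Group means [37.50, 47.67, 28.17, 36.91], grand mean 37.448
SSB = Σnᵢ(x̄ᵢ−x̄)² = 1146.597; SSW = ΣΣ(x−x̄ᵢ)² = 568.576
MSB = 1146.597/3 = 382.1989; MSW = 568.576/25 = 22.7430
F = MSB/MSW = 16.8051
df = (3, 25)
p-value (upper-tail) = 0.00000
At α=0.01: p < α → reject H₀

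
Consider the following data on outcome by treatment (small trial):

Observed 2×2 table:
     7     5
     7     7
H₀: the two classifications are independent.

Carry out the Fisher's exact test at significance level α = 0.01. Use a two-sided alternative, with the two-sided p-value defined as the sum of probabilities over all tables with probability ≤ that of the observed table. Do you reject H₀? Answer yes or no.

Margins: r₁=12, r₂=14, c₁=14, c₂=12, n=26
p_obs = C(12,7)·C(14,7)/C(26,14); sum pmf over tables with pmf ≤ p_obs
p-value (two-sided) = 0.71269
At α=0.01: p ≥ α → fail to reject H₀

reject H₀: no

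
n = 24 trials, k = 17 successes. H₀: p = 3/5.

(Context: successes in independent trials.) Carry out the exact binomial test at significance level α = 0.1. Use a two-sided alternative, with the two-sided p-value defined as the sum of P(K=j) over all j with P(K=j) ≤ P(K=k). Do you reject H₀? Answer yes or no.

reject H₀: no

Exact binomial: n=24, k=17, p₀=3/5=0.6000
P(X=j) = C(n,j)·p₀^j·(1−p₀)^(n−j); p = Σ P(X=j) over j with P(X=j) ≤ P(X=17)
p-value (two-sided) = 0.30621
At α=0.1: p ≥ α → fail to reject H₀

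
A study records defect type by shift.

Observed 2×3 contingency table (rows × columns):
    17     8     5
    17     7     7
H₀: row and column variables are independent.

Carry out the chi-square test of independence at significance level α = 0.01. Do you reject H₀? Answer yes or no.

Row totals [30, 31], col totals [34, 15, 12], n=61
χ² = (17−16.72)²/16.72 + (8−7.38)²/7.38 + (5−5.90)²/5.90 + (17−17.28)²/17.28 + (7−7.62)²/7.62 + (7−6.10)²/6.10 = 0.3837
df = 2
p-value (upper-tail) = 0.82543
At α=0.01: p ≥ α → fail to reject H₀

reject H₀: no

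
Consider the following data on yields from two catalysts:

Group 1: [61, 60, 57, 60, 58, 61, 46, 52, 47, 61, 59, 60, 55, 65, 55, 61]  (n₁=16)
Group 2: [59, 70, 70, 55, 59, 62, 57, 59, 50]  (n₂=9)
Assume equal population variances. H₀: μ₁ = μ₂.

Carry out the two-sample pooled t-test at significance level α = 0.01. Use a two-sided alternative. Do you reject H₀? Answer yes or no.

x̄₁=57.375, s₁=5.239, n₁=16
x̄₂=60.111, s₂=6.528, n₂=9
s_p² = [15·5.239² + 8·6.528²]/23 = 32.7234
SE = √(s_p²·(1/16+1/9)) = 2.3835
t = (57.375−60.111)/2.3835 = -1.1479
df = 23
p-value (two-sided) = 0.26280
At α=0.01: p ≥ α → fail to reject H₀

reject H₀: no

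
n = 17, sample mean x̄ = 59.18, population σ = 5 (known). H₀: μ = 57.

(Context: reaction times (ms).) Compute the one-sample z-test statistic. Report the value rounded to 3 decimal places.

SE = σ/√n = 5/√17 = 1.2127
z = (x̄−μ₀)/SE = (59.18−57)/1.2127 = 1.7977

test statistic = 1.798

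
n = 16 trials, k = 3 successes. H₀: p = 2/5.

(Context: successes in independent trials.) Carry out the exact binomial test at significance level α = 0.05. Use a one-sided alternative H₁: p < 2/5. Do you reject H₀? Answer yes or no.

Exact binomial: n=16, k=3, p₀=2/5=0.4000
P(X≤3) from Σ C(n,i)·p₀^i·(1−p₀)^(n−i)
p-value (one-sided, H₁ less) = 0.06515
At α=0.05: p ≥ α → fail to reject H₀

reject H₀: no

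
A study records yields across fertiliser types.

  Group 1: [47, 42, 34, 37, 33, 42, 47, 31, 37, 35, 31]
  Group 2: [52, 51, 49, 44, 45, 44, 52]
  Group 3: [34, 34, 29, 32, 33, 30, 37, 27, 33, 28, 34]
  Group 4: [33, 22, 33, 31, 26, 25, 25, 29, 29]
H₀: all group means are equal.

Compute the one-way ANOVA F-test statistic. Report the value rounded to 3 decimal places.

test statistic = 32.129

Group means [37.82, 48.14, 31.91, 28.11], grand mean 35.711
SSB = Σnᵢ(x̄ᵢ−x̄)² = 1809.524; SSW = ΣΣ(x−x̄ᵢ)² = 638.291
MSB = 1809.524/3 = 603.1748; MSW = 638.291/34 = 18.7733
F = MSB/MSW = 32.1294
df = (3, 34)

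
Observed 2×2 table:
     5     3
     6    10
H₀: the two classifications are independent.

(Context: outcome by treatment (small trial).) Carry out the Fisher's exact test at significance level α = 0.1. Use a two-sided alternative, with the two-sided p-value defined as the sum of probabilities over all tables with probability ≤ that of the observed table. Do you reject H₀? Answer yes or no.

reject H₀: no

Margins: r₁=8, r₂=16, c₁=11, c₂=13, n=24
p_obs = C(8,5)·C(16,6)/C(24,11); sum pmf over tables with pmf ≤ p_obs
p-value (two-sided) = 0.39045
At α=0.1: p ≥ α → fail to reject H₀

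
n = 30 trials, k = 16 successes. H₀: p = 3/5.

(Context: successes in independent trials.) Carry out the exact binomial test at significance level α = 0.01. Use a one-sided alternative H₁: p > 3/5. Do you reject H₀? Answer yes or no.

reject H₀: no

Exact binomial: n=30, k=16, p₀=3/5=0.6000
P(X≥16) from Σ C(n,i)·p₀^i·(1−p₀)^(n−i)
p-value (one-sided, H₁ greater) = 0.82463
At α=0.01: p ≥ α → fail to reject H₀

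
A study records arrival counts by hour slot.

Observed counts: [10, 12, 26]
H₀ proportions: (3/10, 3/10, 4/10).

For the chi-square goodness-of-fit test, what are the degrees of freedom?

df = k − 1 = 3 − 1 = 2

degrees of freedom = 2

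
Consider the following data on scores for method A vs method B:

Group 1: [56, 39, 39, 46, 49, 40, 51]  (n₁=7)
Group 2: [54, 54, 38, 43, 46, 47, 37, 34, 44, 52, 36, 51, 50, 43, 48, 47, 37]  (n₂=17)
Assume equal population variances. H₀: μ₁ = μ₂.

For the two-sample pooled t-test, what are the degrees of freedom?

degrees of freedom = 22

df = n₁ + n₂ − 2 = 7 + 17 − 2 = 22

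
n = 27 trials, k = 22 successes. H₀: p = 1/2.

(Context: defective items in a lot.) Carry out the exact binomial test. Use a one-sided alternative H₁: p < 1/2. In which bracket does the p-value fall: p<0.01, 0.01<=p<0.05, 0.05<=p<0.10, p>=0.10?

p-value bracket: p>=0.10

Exact binomial: n=27, k=22, p₀=1/2=0.5000
P(X≤22) from Σ C(n,i)·p₀^i·(1−p₀)^(n−i)
p-value (one-sided, H₁ less) = 0.99984
→ bracket: p>=0.10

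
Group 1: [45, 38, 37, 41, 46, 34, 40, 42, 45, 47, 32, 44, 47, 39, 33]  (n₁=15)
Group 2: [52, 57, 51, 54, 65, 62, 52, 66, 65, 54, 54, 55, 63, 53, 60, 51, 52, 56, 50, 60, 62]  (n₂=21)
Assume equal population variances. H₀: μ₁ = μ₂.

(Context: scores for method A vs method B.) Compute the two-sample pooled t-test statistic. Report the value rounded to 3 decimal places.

x̄₁=40.667, s₁=5.080, n₁=15
x̄₂=56.857, s₂=5.275, n₂=21
s_p² = [14·5.080² + 20·5.275²]/34 = 26.9972
SE = √(s_p²·(1/15+1/21)) = 1.7565
t = (40.667−56.857)/1.7565 = -9.2173
df = 34

test statistic = -9.217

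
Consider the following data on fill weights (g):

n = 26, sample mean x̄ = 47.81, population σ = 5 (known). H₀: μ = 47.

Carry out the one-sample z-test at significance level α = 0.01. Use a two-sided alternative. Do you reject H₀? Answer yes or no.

reject H₀: no

SE = σ/√n = 5/√26 = 0.9806
z = (x̄−μ₀)/SE = (47.81−47)/0.9806 = 0.8260
p-value (two-sided) = 0.40878
At α=0.01: p ≥ α → fail to reject H₀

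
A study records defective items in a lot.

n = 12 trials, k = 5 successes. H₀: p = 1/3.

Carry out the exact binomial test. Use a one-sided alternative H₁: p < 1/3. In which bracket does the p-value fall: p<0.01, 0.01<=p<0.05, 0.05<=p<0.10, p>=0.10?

Exact binomial: n=12, k=5, p₀=1/3=0.3333
P(X≤5) from Σ C(n,i)·p₀^i·(1−p₀)^(n−i)
p-value (one-sided, H₁ less) = 0.82228
→ bracket: p>=0.10

p-value bracket: p>=0.10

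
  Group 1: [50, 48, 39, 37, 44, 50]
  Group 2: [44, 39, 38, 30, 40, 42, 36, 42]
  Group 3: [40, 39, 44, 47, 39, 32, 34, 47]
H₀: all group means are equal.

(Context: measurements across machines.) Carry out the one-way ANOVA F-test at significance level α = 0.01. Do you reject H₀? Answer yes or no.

reject H₀: no

Group means [44.67, 38.88, 40.25], grand mean 40.955
SSB = Σnᵢ(x̄ᵢ−x̄)² = 121.246; SSW = ΣΣ(x−x̄ᵢ)² = 509.708
MSB = 121.246/2 = 60.6231; MSW = 509.708/19 = 26.8268
F = MSB/MSW = 2.2598
df = (2, 19)
p-value (upper-tail) = 0.13170
At α=0.01: p ≥ α → fail to reject H₀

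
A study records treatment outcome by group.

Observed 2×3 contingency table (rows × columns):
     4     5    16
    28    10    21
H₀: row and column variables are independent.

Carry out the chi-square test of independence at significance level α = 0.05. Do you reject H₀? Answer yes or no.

Row totals [25, 59], col totals [32, 15, 37], n=84
χ² = (4−9.52)²/9.52 + (5−4.46)²/4.46 + (16−11.01)²/11.01 + (28−22.48)²/22.48 + (10−10.54)²/10.54 + (21−25.99)²/25.99 = 7.8698
df = 2
p-value (upper-tail) = 0.01955
At α=0.05: p < α → reject H₀

reject H₀: yes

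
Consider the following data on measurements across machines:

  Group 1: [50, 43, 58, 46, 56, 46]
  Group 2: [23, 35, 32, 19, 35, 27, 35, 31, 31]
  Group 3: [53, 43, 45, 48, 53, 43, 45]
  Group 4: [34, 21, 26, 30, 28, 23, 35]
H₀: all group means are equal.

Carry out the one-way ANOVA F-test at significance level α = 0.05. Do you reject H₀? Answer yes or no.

Group means [49.83, 29.78, 47.14, 28.14], grand mean 37.724
SSB = Σnᵢ(x̄ᵢ−x̄)² = 2711.690; SSW = ΣΣ(x−x̄ᵢ)² = 720.103
MSB = 2711.690/3 = 903.8966; MSW = 720.103/25 = 28.8041
F = MSB/MSW = 31.3808
df = (3, 25)
p-value (upper-tail) = 0.00000
At α=0.05: p < α → reject H₀

reject H₀: yes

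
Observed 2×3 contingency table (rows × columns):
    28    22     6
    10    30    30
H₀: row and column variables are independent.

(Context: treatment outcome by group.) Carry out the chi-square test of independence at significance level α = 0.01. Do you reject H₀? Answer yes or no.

Row totals [56, 70], col totals [38, 52, 36], n=126
χ² = (28−16.89)²/16.89 + (22−23.11)²/23.11 + (6−16.00)²/16.00 + (10−21.11)²/21.11 + (30−28.89)²/28.89 + (30−20.00)²/20.00 = 24.5040
df = 2
p-value (upper-tail) = 0.00000
At α=0.01: p < α → reject H₀

reject H₀: yes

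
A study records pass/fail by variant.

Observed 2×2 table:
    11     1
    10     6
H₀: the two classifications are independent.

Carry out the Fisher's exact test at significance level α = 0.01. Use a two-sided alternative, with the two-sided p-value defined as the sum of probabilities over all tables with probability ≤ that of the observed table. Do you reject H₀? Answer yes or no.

Margins: r₁=12, r₂=16, c₁=21, c₂=7, n=28
p_obs = C(12,11)·C(16,10)/C(28,21); sum pmf over tables with pmf ≤ p_obs
p-value (two-sided) = 0.18424
At α=0.01: p ≥ α → fail to reject H₀

reject H₀: no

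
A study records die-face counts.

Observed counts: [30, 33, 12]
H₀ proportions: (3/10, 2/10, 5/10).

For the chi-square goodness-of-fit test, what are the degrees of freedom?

df = k − 1 = 3 − 1 = 2

degrees of freedom = 2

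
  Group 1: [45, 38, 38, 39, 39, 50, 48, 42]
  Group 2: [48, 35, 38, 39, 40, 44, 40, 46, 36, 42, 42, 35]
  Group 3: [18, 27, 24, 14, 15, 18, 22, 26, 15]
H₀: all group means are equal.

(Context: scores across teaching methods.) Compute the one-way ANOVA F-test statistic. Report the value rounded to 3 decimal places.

test statistic = 67.104

Group means [42.38, 40.42, 19.89], grand mean 34.586
SSB = Σnᵢ(x̄ᵢ−x̄)² = 2837.354; SSW = ΣΣ(x−x̄ᵢ)² = 549.681
MSB = 2837.354/2 = 1418.6770; MSW = 549.681/26 = 21.1416
F = MSB/MSW = 67.1037
df = (2, 26)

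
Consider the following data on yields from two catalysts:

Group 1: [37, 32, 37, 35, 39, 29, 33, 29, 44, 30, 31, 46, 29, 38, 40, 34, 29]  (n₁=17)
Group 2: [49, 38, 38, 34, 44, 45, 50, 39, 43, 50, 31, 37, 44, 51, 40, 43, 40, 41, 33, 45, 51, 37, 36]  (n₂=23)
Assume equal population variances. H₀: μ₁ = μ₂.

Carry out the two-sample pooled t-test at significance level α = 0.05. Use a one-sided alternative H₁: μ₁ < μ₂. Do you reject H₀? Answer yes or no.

x̄₁=34.824, s₁=5.353, n₁=17
x̄₂=41.696, s₂=5.904, n₂=23
s_p² = [16·5.353² + 22·5.904²]/38 = 32.2458
SE = √(s_p²·(1/17+1/23)) = 1.8163
t = (34.824−41.696)/1.8163 = -3.7837
df = 38
p-value (one-sided, H₁ less) = 0.00027
At α=0.05: p < α → reject H₀

reject H₀: yes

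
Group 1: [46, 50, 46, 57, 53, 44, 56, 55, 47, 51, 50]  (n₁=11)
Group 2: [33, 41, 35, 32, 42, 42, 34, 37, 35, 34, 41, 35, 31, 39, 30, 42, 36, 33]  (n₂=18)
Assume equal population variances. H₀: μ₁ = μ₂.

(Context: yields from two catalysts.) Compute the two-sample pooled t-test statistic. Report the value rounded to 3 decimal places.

test statistic = 8.934

x̄₁=50.455, s₁=4.413, n₁=11
x̄₂=36.222, s₂=4.008, n₂=18
s_p² = [10·4.413² + 17·4.008²]/27 = 17.3273
SE = √(s_p²·(1/11+1/18)) = 1.5931
t = (50.455−36.222)/1.5931 = 8.9339
df = 27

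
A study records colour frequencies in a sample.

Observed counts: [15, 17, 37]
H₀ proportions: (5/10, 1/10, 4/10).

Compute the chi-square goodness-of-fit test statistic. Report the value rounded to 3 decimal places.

test statistic = 29.007

n = 69; E_i = n·p_i = [34.50, 6.90, 27.60]
χ² = (15−34.50)²/34.50 + (17−6.90)²/6.90 + (37−27.60)²/27.60 = 29.0072
df = 2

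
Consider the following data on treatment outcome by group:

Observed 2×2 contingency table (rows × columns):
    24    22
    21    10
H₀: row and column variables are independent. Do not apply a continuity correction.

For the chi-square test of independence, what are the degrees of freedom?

degrees of freedom = 1

df = (r−1)(c−1) = (2−1)·(2−1) = 1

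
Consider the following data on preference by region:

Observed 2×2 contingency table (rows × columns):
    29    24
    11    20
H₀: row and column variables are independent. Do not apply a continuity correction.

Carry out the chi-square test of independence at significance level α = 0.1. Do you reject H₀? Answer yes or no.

Row totals [53, 31], col totals [40, 44], n=84
χ² = (29−25.24)²/25.24 + (24−27.76)²/27.76 + (11−14.76)²/14.76 + (20−16.24)²/16.24 = 2.9007
df = 1
p-value (upper-tail) = 0.08854
At α=0.1: p < α → reject H₀

reject H₀: yes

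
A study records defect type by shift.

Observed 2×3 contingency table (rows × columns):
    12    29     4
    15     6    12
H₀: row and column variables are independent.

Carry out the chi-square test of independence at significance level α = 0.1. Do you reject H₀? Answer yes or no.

Row totals [45, 33], col totals [27, 35, 16], n=78
χ² = (12−15.58)²/15.58 + (29−20.19)²/20.19 + (4−9.23)²/9.23 + (15−11.42)²/11.42 + (6−14.81)²/14.81 + (12−6.77)²/6.77 = 18.0282
df = 2
p-value (upper-tail) = 0.00012
At α=0.1: p < α → reject H₀

reject H₀: yes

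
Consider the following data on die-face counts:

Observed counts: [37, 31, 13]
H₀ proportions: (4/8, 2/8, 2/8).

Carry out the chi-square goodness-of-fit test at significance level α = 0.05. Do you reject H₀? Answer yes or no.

n = 81; E_i = n·p_i = [40.50, 20.25, 20.25]
χ² = (37−40.50)²/40.50 + (31−20.25)²/20.25 + (13−20.25)²/20.25 = 8.6049
df = 2
p-value (upper-tail) = 0.01354
At α=0.05: p < α → reject H₀

reject H₀: yes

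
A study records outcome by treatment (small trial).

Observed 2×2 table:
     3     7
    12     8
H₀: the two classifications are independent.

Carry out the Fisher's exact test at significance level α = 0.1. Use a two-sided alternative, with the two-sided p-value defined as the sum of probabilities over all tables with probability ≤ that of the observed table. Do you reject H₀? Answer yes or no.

reject H₀: no

Margins: r₁=10, r₂=20, c₁=15, c₂=15, n=30
p_obs = C(10,3)·C(20,12)/C(30,15); sum pmf over tables with pmf ≤ p_obs
p-value (two-sided) = 0.24508
At α=0.1: p ≥ α → fail to reject H₀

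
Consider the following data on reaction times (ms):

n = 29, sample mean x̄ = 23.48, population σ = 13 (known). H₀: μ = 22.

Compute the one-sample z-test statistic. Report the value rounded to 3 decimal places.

test statistic = 0.613

SE = σ/√n = 13/√29 = 2.4140
z = (x̄−μ₀)/SE = (23.48−22)/2.4140 = 0.6131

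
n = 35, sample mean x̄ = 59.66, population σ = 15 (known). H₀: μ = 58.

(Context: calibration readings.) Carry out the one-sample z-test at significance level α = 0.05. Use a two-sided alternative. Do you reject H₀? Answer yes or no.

reject H₀: no

SE = σ/√n = 15/√35 = 2.5355
z = (x̄−μ₀)/SE = (59.66−58)/2.5355 = 0.6547
p-value (two-sided) = 0.51265
At α=0.05: p ≥ α → fail to reject H₀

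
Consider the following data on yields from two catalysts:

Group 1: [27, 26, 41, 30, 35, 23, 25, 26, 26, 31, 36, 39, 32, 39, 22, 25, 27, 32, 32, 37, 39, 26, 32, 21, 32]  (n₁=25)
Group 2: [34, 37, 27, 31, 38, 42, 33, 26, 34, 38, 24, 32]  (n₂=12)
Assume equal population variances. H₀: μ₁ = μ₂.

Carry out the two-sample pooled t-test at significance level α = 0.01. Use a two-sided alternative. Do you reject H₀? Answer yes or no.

x̄₁=30.440, s₁=5.832, n₁=25
x̄₂=33.000, s₂=5.394, n₂=12
s_p² = [24·5.832² + 11·5.394²]/35 = 32.4617
SE = √(s_p²·(1/25+1/12)) = 2.0009
t = (30.440−33.000)/2.0009 = -1.2794
df = 35
p-value (two-sided) = 0.20917
At α=0.01: p ≥ α → fail to reject H₀

reject H₀: no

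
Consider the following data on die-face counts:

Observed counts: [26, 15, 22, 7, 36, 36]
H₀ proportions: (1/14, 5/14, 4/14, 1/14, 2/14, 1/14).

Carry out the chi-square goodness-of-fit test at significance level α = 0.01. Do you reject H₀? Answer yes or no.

n = 142; E_i = n·p_i = [10.14, 50.71, 40.57, 10.14, 20.29, 10.14]
χ² = (26−10.14)²/10.14 + (15−50.71)²/50.71 + (22−40.57)²/40.57 + (7−10.14)²/10.14 + (36−20.29)²/20.29 + (36−10.14)²/10.14 = 137.5070
df = 5
p-value (upper-tail) = 0.00000
At α=0.01: p < α → reject H₀

reject H₀: yes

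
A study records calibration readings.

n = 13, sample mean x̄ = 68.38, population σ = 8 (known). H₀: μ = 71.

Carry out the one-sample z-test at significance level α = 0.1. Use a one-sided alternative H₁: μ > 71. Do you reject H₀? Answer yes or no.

reject H₀: no

SE = σ/√n = 8/√13 = 2.2188
z = (x̄−μ₀)/SE = (68.38−71)/2.2188 = -1.1808
p-value (one-sided, H₁ greater) = 0.88116
At α=0.1: p ≥ α → fail to reject H₀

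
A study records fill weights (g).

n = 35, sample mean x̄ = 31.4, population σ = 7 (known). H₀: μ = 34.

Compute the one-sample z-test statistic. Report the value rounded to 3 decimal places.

test statistic = -2.197

SE = σ/√n = 7/√35 = 1.1832
z = (x̄−μ₀)/SE = (31.4−34)/1.1832 = -2.1974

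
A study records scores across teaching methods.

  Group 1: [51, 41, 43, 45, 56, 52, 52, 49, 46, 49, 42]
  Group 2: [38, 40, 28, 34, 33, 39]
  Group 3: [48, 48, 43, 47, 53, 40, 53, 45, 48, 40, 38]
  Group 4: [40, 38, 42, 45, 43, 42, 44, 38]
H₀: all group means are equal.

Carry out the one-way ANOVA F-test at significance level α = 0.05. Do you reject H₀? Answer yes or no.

reject H₀: yes

Group means [47.82, 35.33, 45.73, 41.50], grand mean 43.694
SSB = Σnᵢ(x̄ᵢ−x̄)² = 690.487; SSW = ΣΣ(x−x̄ᵢ)² = 637.152
MSB = 690.487/3 = 230.1625; MSW = 637.152/32 = 19.9110
F = MSB/MSW = 11.5596
df = (3, 32)
p-value (upper-tail) = 0.00003
At α=0.05: p < α → reject H₀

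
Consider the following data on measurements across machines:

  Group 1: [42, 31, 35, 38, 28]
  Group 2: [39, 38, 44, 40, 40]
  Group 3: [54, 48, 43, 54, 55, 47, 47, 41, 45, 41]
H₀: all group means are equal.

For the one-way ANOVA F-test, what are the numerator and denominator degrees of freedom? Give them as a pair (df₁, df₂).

degrees of freedom = [2, 17]

k = 3 groups, N = 20 total
df = (k−1, N−k) = (3−1, 20−3) = (2, 17)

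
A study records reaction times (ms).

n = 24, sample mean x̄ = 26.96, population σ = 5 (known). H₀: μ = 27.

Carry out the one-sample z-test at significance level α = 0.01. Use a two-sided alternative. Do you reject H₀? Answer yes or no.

SE = σ/√n = 5/√24 = 1.0206
z = (x̄−μ₀)/SE = (26.96−27)/1.0206 = -0.0392
p-value (two-sided) = 0.96874
At α=0.01: p ≥ α → fail to reject H₀

reject H₀: no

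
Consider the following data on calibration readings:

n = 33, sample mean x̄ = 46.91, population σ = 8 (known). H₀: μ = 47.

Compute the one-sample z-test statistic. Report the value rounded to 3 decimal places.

test statistic = -0.065

SE = σ/√n = 8/√33 = 1.3926
z = (x̄−μ₀)/SE = (46.91−47)/1.3926 = -0.0646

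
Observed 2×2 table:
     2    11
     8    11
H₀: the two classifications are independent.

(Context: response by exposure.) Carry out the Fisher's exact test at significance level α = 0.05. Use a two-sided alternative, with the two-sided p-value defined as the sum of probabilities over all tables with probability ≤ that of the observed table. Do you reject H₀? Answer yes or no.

reject H₀: no

Margins: r₁=13, r₂=19, c₁=10, c₂=22, n=32
p_obs = C(13,2)·C(19,8)/C(32,10); sum pmf over tables with pmf ≤ p_obs
p-value (two-sided) = 0.14083
At α=0.05: p ≥ α → fail to reject H₀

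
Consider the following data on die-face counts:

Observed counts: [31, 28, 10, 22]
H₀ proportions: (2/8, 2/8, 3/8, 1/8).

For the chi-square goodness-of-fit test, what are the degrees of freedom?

degrees of freedom = 3

df = k − 1 = 4 − 1 = 3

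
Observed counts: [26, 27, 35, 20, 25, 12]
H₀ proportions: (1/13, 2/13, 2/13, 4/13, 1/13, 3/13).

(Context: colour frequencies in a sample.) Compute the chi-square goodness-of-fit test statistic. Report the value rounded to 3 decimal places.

test statistic = 72.503

n = 145; E_i = n·p_i = [11.15, 22.31, 22.31, 44.62, 11.15, 33.46]
χ² = (26−11.15)²/11.15 + (27−22.31)²/22.31 + (35−22.31)²/22.31 + (20−44.62)²/44.62 + (25−11.15)²/11.15 + (12−33.46)²/33.46 = 72.5034
df = 5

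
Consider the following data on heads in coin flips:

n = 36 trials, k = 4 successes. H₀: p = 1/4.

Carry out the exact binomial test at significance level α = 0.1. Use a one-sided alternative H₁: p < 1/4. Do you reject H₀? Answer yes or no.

reject H₀: yes

Exact binomial: n=36, k=4, p₀=1/4=0.2500
P(X≤4) from Σ C(n,i)·p₀^i·(1−p₀)^(n−i)
p-value (one-sided, H₁ less) = 0.03416
At α=0.1: p < α → reject H₀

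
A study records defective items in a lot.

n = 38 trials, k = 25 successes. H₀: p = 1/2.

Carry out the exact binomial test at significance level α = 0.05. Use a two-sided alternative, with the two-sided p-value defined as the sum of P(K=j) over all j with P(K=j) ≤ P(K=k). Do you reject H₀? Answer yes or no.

Exact binomial: n=38, k=25, p₀=1/2=0.5000
P(X=j) = C(n,j)·p₀^j·(1−p₀)^(n−j); p = Σ P(X=j) over j with P(X=j) ≤ P(X=25)
p-value (two-sided) = 0.07295
At α=0.05: p ≥ α → fail to reject H₀

reject H₀: no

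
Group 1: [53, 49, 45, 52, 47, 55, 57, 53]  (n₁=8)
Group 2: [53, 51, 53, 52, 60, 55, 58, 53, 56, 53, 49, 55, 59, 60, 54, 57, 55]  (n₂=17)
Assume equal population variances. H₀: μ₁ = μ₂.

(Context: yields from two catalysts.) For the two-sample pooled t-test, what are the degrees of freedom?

df = n₁ + n₂ − 2 = 8 + 17 − 2 = 23

degrees of freedom = 23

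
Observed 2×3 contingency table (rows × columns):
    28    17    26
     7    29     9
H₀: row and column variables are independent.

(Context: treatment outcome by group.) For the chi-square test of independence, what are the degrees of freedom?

degrees of freedom = 2

df = (r−1)(c−1) = (2−1)·(3−1) = 2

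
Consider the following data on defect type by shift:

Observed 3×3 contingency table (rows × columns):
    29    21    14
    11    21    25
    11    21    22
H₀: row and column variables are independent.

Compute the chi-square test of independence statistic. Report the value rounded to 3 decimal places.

Row totals [64, 57, 54], col totals [51, 63, 61], n=175
χ² = (29−18.65)²/18.65 + (21−23.04)²/23.04 + (14−22.31)²/22.31 + (11−16.61)²/16.61 + (21−20.52)²/20.52 + (25−19.87)²/19.87 + (11−15.74)²/15.74 + (21−19.44)²/19.44 + (22−18.82)²/18.82 = 14.3364
df = 4

test statistic = 14.336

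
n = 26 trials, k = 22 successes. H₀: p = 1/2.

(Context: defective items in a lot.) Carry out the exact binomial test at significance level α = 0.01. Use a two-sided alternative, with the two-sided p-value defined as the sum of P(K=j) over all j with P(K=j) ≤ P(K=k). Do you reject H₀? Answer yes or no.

reject H₀: yes

Exact binomial: n=26, k=22, p₀=1/2=0.5000
P(X=j) = C(n,j)·p₀^j·(1−p₀)^(n−j); p = Σ P(X=j) over j with P(X=j) ≤ P(X=22)
p-value (two-sided) = 0.00053
At α=0.01: p < α → reject H₀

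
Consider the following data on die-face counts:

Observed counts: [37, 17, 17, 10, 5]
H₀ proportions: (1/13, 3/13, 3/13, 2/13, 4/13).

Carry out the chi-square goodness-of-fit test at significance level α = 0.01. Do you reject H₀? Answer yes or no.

reject H₀: yes

n = 86; E_i = n·p_i = [6.62, 19.85, 19.85, 13.23, 26.46]
χ² = (37−6.62)²/6.62 + (17−19.85)²/19.85 + (17−19.85)²/19.85 + (10−13.23)²/13.23 + (5−26.46)²/26.46 = 158.5688
df = 4
p-value (upper-tail) = 0.00000
At α=0.01: p < α → reject H₀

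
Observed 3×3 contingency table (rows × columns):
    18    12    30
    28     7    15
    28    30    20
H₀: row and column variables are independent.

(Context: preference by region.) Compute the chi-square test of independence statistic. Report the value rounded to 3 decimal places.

test statistic = 19.561

Row totals [60, 50, 78], col totals [74, 49, 65], n=188
χ² = (18−23.62)²/23.62 + (12−15.64)²/15.64 + (30−20.74)²/20.74 + (28−19.68)²/19.68 + (7−13.03)²/13.03 + (15−17.29)²/17.29 + (28−30.70)²/30.70 + (30−20.33)²/20.33 + (20−26.97)²/26.97 = 19.5608
df = 4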